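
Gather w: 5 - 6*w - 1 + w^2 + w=w^2 - 5*w + 4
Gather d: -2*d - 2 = -2*d - 2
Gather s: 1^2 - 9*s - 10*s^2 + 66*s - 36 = -10*s^2 + 57*s - 35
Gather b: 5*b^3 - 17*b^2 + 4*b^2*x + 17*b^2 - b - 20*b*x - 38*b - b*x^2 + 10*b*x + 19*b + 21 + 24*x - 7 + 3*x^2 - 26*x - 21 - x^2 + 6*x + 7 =5*b^3 + 4*b^2*x + b*(-x^2 - 10*x - 20) + 2*x^2 + 4*x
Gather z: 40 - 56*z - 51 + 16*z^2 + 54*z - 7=16*z^2 - 2*z - 18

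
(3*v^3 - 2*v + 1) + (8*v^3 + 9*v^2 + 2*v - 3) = 11*v^3 + 9*v^2 - 2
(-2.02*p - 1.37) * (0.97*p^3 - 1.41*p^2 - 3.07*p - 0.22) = -1.9594*p^4 + 1.5193*p^3 + 8.1331*p^2 + 4.6503*p + 0.3014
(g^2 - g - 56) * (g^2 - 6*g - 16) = g^4 - 7*g^3 - 66*g^2 + 352*g + 896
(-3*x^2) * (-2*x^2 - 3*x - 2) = 6*x^4 + 9*x^3 + 6*x^2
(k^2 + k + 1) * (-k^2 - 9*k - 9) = -k^4 - 10*k^3 - 19*k^2 - 18*k - 9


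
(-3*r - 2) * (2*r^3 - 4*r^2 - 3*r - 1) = -6*r^4 + 8*r^3 + 17*r^2 + 9*r + 2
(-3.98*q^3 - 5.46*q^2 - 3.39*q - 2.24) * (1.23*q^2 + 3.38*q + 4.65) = -4.8954*q^5 - 20.1682*q^4 - 41.1315*q^3 - 39.6024*q^2 - 23.3347*q - 10.416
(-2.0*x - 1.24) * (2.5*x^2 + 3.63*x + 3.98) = -5.0*x^3 - 10.36*x^2 - 12.4612*x - 4.9352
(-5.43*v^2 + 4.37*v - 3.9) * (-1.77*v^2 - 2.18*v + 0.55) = 9.6111*v^4 + 4.1025*v^3 - 5.6101*v^2 + 10.9055*v - 2.145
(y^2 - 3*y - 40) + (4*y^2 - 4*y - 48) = 5*y^2 - 7*y - 88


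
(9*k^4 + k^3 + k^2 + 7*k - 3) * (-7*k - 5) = -63*k^5 - 52*k^4 - 12*k^3 - 54*k^2 - 14*k + 15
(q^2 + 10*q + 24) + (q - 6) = q^2 + 11*q + 18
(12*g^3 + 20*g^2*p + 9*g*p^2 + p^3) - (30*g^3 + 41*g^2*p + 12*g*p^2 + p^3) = -18*g^3 - 21*g^2*p - 3*g*p^2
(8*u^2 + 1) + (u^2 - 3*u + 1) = 9*u^2 - 3*u + 2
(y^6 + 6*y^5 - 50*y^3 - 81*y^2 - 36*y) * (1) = y^6 + 6*y^5 - 50*y^3 - 81*y^2 - 36*y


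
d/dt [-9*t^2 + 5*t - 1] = 5 - 18*t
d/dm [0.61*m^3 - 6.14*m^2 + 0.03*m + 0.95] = 1.83*m^2 - 12.28*m + 0.03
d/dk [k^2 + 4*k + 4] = 2*k + 4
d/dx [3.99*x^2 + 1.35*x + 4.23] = 7.98*x + 1.35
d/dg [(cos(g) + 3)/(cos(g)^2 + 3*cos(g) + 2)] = (cos(g)^2 + 6*cos(g) + 7)*sin(g)/(cos(g)^2 + 3*cos(g) + 2)^2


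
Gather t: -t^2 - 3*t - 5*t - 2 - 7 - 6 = -t^2 - 8*t - 15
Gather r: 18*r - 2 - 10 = 18*r - 12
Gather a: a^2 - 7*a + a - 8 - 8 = a^2 - 6*a - 16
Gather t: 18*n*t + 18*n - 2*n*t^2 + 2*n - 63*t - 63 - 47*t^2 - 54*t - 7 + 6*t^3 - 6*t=20*n + 6*t^3 + t^2*(-2*n - 47) + t*(18*n - 123) - 70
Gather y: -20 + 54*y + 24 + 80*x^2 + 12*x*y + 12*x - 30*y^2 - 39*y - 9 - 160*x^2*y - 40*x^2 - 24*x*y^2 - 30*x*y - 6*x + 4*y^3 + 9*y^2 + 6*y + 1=40*x^2 + 6*x + 4*y^3 + y^2*(-24*x - 21) + y*(-160*x^2 - 18*x + 21) - 4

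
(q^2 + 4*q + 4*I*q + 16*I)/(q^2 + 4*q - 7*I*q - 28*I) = (q + 4*I)/(q - 7*I)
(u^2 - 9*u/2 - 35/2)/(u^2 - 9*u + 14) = (u + 5/2)/(u - 2)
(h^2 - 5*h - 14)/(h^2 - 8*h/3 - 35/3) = 3*(-h^2 + 5*h + 14)/(-3*h^2 + 8*h + 35)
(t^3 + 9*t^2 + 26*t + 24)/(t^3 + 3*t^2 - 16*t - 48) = (t + 2)/(t - 4)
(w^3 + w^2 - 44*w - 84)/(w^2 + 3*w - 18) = (w^2 - 5*w - 14)/(w - 3)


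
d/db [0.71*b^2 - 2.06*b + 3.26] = 1.42*b - 2.06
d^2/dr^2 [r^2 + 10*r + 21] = 2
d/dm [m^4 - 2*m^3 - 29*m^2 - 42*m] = 4*m^3 - 6*m^2 - 58*m - 42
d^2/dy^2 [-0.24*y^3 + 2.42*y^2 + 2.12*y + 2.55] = 4.84 - 1.44*y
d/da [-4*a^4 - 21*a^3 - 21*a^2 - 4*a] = -16*a^3 - 63*a^2 - 42*a - 4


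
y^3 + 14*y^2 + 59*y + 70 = (y + 2)*(y + 5)*(y + 7)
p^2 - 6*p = p*(p - 6)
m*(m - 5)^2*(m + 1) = m^4 - 9*m^3 + 15*m^2 + 25*m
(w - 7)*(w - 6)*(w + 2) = w^3 - 11*w^2 + 16*w + 84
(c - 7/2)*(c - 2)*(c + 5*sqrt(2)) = c^3 - 11*c^2/2 + 5*sqrt(2)*c^2 - 55*sqrt(2)*c/2 + 7*c + 35*sqrt(2)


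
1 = 1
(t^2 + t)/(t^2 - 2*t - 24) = t*(t + 1)/(t^2 - 2*t - 24)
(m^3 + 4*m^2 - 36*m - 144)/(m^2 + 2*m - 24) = (m^2 - 2*m - 24)/(m - 4)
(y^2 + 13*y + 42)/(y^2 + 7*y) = (y + 6)/y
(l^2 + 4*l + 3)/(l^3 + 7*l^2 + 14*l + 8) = (l + 3)/(l^2 + 6*l + 8)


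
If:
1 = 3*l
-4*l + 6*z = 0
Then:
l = 1/3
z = 2/9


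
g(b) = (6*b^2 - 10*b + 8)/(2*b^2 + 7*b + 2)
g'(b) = (-4*b - 7)*(6*b^2 - 10*b + 8)/(2*b^2 + 7*b + 2)^2 + (12*b - 10)/(2*b^2 + 7*b + 2)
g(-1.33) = -8.46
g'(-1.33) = 3.11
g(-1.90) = -11.93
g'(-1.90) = 9.79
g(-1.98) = -12.77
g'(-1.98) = 11.32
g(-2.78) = -41.02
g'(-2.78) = 106.01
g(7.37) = 1.60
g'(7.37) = 0.12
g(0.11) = 2.50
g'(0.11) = -9.75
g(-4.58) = 15.11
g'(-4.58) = 8.92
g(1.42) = 0.37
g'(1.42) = 0.15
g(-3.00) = -92.00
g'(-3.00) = 506.00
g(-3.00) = -92.00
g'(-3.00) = 506.00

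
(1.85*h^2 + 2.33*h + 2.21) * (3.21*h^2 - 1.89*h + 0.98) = 5.9385*h^4 + 3.9828*h^3 + 4.5034*h^2 - 1.8935*h + 2.1658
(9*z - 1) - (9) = 9*z - 10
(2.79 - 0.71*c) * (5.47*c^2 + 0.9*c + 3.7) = -3.8837*c^3 + 14.6223*c^2 - 0.116*c + 10.323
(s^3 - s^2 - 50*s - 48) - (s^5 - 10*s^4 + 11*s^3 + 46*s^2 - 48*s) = -s^5 + 10*s^4 - 10*s^3 - 47*s^2 - 2*s - 48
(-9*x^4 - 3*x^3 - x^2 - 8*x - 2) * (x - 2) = -9*x^5 + 15*x^4 + 5*x^3 - 6*x^2 + 14*x + 4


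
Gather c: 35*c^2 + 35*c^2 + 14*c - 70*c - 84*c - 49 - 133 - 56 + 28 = 70*c^2 - 140*c - 210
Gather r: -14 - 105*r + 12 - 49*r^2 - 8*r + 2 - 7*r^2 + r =-56*r^2 - 112*r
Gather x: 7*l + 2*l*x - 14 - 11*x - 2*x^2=7*l - 2*x^2 + x*(2*l - 11) - 14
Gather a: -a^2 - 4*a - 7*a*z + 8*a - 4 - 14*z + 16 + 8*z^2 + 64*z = -a^2 + a*(4 - 7*z) + 8*z^2 + 50*z + 12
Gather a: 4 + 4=8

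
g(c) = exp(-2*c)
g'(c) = -2*exp(-2*c)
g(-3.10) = 492.75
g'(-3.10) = -985.50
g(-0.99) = 7.24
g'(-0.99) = -14.49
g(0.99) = 0.14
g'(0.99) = -0.28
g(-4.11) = 3714.50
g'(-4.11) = -7429.00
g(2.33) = 0.01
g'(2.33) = -0.02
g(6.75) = 0.00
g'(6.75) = -0.00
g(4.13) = 0.00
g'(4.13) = -0.00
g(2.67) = 0.00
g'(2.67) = -0.01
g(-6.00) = 162754.79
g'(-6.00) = -325509.58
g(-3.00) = 403.43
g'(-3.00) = -806.86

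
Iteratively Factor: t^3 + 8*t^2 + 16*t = (t + 4)*(t^2 + 4*t) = (t + 4)^2*(t)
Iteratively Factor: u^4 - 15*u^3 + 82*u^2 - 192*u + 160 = (u - 4)*(u^3 - 11*u^2 + 38*u - 40) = (u - 4)^2*(u^2 - 7*u + 10) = (u - 5)*(u - 4)^2*(u - 2)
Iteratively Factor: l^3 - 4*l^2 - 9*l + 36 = (l + 3)*(l^2 - 7*l + 12) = (l - 3)*(l + 3)*(l - 4)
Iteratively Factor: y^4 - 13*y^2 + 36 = (y - 2)*(y^3 + 2*y^2 - 9*y - 18) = (y - 3)*(y - 2)*(y^2 + 5*y + 6) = (y - 3)*(y - 2)*(y + 3)*(y + 2)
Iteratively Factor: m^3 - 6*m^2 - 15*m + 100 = (m - 5)*(m^2 - m - 20) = (m - 5)*(m + 4)*(m - 5)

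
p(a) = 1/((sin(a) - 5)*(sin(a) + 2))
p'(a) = -cos(a)/((sin(a) - 5)*(sin(a) + 2)^2) - cos(a)/((sin(a) - 5)^2*(sin(a) + 2))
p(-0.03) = -0.10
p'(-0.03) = 0.03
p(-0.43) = -0.12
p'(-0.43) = 0.05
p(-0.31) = -0.11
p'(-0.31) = 0.04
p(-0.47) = -0.12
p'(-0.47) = 0.05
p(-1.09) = -0.15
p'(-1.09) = 0.05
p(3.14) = -0.10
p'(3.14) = -0.03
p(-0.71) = -0.13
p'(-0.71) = 0.06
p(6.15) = -0.10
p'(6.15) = 0.04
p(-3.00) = -0.10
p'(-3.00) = -0.04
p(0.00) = -0.10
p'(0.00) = 0.03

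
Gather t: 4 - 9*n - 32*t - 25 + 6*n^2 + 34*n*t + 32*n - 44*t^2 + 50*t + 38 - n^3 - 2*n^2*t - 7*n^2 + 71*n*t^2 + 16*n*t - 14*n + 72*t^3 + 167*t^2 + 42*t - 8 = -n^3 - n^2 + 9*n + 72*t^3 + t^2*(71*n + 123) + t*(-2*n^2 + 50*n + 60) + 9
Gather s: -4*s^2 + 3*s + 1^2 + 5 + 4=-4*s^2 + 3*s + 10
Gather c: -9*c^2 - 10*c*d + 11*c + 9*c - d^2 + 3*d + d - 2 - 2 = -9*c^2 + c*(20 - 10*d) - d^2 + 4*d - 4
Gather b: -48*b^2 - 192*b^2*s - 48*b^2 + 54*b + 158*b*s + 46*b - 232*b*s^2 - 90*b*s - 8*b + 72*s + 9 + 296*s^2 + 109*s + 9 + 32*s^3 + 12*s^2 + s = b^2*(-192*s - 96) + b*(-232*s^2 + 68*s + 92) + 32*s^3 + 308*s^2 + 182*s + 18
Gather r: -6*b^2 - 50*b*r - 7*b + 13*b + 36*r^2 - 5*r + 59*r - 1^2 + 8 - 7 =-6*b^2 + 6*b + 36*r^2 + r*(54 - 50*b)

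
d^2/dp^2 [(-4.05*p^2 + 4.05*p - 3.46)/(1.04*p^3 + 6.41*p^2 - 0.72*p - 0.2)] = (-8.76096*p^6 + 26.28288*p^5 + 98.889648*p^4 - 79.3497339999998*p^3 - 858.487668*p^2 + 122.646072*p - 13.949168)/(1.124864*p^9 + 20.799168*p^8 + 125.858616*p^7 + 233.926913*p^6 - 95.132568*p^5 - 13.785468*p^4 + 5.289792*p^3 + 0.45816*p^2 - 0.0864*p - 0.008)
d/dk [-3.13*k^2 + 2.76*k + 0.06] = 2.76 - 6.26*k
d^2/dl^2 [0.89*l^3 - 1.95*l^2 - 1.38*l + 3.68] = 5.34*l - 3.9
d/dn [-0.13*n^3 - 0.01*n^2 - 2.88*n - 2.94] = -0.39*n^2 - 0.02*n - 2.88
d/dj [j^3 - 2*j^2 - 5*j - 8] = 3*j^2 - 4*j - 5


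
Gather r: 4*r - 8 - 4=4*r - 12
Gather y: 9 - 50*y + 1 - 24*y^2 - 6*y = -24*y^2 - 56*y + 10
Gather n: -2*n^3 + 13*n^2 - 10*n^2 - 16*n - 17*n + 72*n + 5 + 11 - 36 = -2*n^3 + 3*n^2 + 39*n - 20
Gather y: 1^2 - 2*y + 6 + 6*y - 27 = 4*y - 20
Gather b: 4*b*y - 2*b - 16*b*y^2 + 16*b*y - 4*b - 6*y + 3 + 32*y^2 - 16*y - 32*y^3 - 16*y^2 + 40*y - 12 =b*(-16*y^2 + 20*y - 6) - 32*y^3 + 16*y^2 + 18*y - 9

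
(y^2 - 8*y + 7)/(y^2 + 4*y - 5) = (y - 7)/(y + 5)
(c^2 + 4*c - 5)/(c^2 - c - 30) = (c - 1)/(c - 6)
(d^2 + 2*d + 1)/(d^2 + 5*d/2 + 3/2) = 2*(d + 1)/(2*d + 3)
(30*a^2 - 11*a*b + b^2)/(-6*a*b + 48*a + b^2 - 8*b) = (-5*a + b)/(b - 8)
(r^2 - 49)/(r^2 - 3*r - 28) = (r + 7)/(r + 4)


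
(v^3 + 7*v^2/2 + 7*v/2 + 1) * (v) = v^4 + 7*v^3/2 + 7*v^2/2 + v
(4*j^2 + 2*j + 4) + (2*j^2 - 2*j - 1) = 6*j^2 + 3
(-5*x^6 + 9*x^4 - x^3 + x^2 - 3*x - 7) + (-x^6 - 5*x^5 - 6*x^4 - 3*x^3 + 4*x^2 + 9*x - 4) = -6*x^6 - 5*x^5 + 3*x^4 - 4*x^3 + 5*x^2 + 6*x - 11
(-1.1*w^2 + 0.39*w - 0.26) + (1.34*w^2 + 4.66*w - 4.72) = 0.24*w^2 + 5.05*w - 4.98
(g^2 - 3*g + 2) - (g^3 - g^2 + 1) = -g^3 + 2*g^2 - 3*g + 1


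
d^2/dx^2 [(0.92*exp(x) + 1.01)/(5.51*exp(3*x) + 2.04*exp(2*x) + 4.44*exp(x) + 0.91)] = (111.725168*exp(6*x) + 306.996813*exp(5*x) + 38.680524*exp(4*x) - 2.07067599999999*exp(3*x) - 28.380969*exp(2*x) + 8.693712*exp(x) - 3.318952)*exp(x)/(167.284151*exp(9*x) + 185.803812*exp(8*x) + 473.18778*exp(7*x) + 390.816993*exp(6*x) + 442.670904*exp(5*x) + 265.584024*exp(4*x) + 150.671373*exp(3*x) + 58.8861*exp(2*x) + 11.030292*exp(x) + 0.753571)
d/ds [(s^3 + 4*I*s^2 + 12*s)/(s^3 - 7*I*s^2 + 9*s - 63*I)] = (-11*I*s^4 - 6*s^3 - 69*I*s^2 + 504*s - 756*I)/(s^6 - 14*I*s^5 - 31*s^4 - 252*I*s^3 - 801*s^2 - 1134*I*s - 3969)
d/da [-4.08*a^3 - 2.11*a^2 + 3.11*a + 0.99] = -12.24*a^2 - 4.22*a + 3.11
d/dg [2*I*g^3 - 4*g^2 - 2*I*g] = 6*I*g^2 - 8*g - 2*I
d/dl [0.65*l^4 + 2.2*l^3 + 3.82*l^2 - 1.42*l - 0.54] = 2.6*l^3 + 6.6*l^2 + 7.64*l - 1.42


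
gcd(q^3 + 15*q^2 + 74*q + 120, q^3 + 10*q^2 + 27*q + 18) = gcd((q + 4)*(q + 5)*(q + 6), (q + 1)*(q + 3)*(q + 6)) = q + 6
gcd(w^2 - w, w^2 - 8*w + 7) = w - 1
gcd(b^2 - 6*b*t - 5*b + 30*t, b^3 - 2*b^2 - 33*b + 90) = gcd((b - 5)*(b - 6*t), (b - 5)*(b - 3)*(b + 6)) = b - 5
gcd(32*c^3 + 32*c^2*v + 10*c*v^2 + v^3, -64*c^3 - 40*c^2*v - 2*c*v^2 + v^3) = 8*c^2 + 6*c*v + v^2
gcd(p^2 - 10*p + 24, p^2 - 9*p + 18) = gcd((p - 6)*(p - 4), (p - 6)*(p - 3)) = p - 6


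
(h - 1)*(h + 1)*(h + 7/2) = h^3 + 7*h^2/2 - h - 7/2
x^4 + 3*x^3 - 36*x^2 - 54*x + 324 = (x - 3)*(x + 6)*(x - 3*sqrt(2))*(x + 3*sqrt(2))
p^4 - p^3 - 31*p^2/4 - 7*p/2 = p*(p - 7/2)*(p + 1/2)*(p + 2)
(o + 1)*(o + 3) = o^2 + 4*o + 3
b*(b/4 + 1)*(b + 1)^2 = b^4/4 + 3*b^3/2 + 9*b^2/4 + b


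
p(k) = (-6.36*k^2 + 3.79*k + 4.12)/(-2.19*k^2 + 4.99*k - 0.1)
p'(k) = (3.79 - 12.72*k)/(-2.19*k^2 + 4.99*k - 0.1) + (4.38*k - 4.99)*(-6.36*k^2 + 3.79*k + 4.12)/(-2.19*k^2 + 4.99*k - 0.1)^2 = (-23.4363*k^2 + 19.3176*k - 20.9378)/(4.7961*k^4 - 21.8562*k^3 + 25.3381*k^2 - 0.998*k + 0.01)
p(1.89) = -7.58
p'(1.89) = -29.96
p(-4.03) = 2.05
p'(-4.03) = -0.15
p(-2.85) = 1.82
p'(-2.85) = -0.26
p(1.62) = -2.88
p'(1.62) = -10.23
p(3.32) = 6.96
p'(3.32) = -3.65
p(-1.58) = 1.32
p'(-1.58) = -0.61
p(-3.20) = 1.90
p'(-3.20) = -0.22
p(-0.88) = 0.67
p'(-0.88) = -1.47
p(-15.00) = 2.61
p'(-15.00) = -0.02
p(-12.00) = 2.55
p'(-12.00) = -0.03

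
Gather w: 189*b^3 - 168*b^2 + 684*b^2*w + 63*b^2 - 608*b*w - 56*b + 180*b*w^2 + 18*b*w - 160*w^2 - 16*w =189*b^3 - 105*b^2 - 56*b + w^2*(180*b - 160) + w*(684*b^2 - 590*b - 16)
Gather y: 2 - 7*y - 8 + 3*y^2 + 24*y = 3*y^2 + 17*y - 6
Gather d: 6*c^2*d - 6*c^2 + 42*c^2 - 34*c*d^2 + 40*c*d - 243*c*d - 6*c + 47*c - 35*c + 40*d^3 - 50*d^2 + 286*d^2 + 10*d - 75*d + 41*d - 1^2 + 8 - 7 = 36*c^2 + 6*c + 40*d^3 + d^2*(236 - 34*c) + d*(6*c^2 - 203*c - 24)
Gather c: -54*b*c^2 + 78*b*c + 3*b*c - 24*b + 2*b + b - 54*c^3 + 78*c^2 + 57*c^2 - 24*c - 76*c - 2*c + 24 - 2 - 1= -21*b - 54*c^3 + c^2*(135 - 54*b) + c*(81*b - 102) + 21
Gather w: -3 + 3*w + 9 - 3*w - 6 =0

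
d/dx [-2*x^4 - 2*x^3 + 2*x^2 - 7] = 2*x*(-4*x^2 - 3*x + 2)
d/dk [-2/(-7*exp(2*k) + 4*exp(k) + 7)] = (8 - 28*exp(k))*exp(k)/(-7*exp(2*k) + 4*exp(k) + 7)^2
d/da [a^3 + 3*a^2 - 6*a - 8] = 3*a^2 + 6*a - 6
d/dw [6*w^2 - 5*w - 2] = 12*w - 5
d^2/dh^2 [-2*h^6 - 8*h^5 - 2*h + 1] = h^3*(-60*h - 160)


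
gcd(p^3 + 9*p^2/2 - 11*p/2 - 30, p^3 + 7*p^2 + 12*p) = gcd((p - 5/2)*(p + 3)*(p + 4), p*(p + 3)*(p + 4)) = p^2 + 7*p + 12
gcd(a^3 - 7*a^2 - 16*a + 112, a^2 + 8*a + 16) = a + 4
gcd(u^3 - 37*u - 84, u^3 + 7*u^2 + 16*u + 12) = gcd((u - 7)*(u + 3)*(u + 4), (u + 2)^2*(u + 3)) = u + 3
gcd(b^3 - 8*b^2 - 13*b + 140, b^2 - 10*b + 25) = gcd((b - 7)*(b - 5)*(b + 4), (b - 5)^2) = b - 5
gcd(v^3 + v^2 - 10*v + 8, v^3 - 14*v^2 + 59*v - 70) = v - 2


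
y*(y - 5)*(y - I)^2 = y^4 - 5*y^3 - 2*I*y^3 - y^2 + 10*I*y^2 + 5*y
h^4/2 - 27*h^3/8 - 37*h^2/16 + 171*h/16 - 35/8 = (h/2 + 1)*(h - 7)*(h - 5/4)*(h - 1/2)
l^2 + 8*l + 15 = (l + 3)*(l + 5)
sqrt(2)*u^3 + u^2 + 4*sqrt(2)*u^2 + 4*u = u*(u + 4)*(sqrt(2)*u + 1)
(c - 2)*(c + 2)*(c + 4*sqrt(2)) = c^3 + 4*sqrt(2)*c^2 - 4*c - 16*sqrt(2)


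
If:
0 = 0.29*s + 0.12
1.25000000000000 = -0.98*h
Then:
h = -1.28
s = -0.41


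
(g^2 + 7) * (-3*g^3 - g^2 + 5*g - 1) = -3*g^5 - g^4 - 16*g^3 - 8*g^2 + 35*g - 7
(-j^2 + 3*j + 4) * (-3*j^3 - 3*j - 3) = 3*j^5 - 9*j^4 - 9*j^3 - 6*j^2 - 21*j - 12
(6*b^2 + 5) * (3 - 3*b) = -18*b^3 + 18*b^2 - 15*b + 15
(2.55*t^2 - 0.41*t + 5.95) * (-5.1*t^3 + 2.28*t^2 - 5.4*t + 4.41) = -13.005*t^5 + 7.905*t^4 - 45.0498*t^3 + 27.0255*t^2 - 33.9381*t + 26.2395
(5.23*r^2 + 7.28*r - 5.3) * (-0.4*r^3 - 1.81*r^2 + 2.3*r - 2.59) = -2.092*r^5 - 12.3783*r^4 + 0.972200000000001*r^3 + 12.7913*r^2 - 31.0452*r + 13.727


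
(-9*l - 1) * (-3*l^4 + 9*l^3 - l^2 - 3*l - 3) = 27*l^5 - 78*l^4 + 28*l^2 + 30*l + 3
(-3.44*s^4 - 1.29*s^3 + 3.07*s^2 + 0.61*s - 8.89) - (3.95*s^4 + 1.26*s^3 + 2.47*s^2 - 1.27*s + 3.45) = -7.39*s^4 - 2.55*s^3 + 0.6*s^2 + 1.88*s - 12.34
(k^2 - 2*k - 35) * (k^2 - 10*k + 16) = k^4 - 12*k^3 + k^2 + 318*k - 560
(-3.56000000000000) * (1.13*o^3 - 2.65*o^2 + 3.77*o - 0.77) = -4.0228*o^3 + 9.434*o^2 - 13.4212*o + 2.7412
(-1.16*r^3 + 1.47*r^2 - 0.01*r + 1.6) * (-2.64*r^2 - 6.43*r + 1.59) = 3.0624*r^5 + 3.578*r^4 - 11.2701*r^3 - 1.8224*r^2 - 10.3039*r + 2.544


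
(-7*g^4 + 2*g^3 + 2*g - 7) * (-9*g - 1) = 63*g^5 - 11*g^4 - 2*g^3 - 18*g^2 + 61*g + 7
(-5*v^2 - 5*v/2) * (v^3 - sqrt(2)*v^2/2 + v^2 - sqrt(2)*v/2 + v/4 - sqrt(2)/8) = -5*v^5 - 15*v^4/2 + 5*sqrt(2)*v^4/2 - 15*v^3/4 + 15*sqrt(2)*v^3/4 - 5*v^2/8 + 15*sqrt(2)*v^2/8 + 5*sqrt(2)*v/16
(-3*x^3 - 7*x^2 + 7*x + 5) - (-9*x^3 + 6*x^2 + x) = 6*x^3 - 13*x^2 + 6*x + 5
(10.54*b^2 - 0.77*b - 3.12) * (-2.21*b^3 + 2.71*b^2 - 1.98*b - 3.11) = -23.2934*b^5 + 30.2651*b^4 - 16.0607*b^3 - 39.71*b^2 + 8.5723*b + 9.7032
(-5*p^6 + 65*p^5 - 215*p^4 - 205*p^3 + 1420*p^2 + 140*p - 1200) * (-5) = 25*p^6 - 325*p^5 + 1075*p^4 + 1025*p^3 - 7100*p^2 - 700*p + 6000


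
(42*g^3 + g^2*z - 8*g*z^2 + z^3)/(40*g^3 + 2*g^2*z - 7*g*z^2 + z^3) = (21*g^2 - 10*g*z + z^2)/(20*g^2 - 9*g*z + z^2)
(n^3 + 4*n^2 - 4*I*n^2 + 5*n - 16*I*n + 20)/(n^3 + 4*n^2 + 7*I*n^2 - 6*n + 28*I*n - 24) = (n - 5*I)/(n + 6*I)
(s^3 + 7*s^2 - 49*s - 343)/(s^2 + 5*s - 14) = (s^2 - 49)/(s - 2)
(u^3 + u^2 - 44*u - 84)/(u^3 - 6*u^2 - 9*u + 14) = (u + 6)/(u - 1)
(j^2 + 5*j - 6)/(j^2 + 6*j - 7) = (j + 6)/(j + 7)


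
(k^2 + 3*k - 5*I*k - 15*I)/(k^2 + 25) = (k + 3)/(k + 5*I)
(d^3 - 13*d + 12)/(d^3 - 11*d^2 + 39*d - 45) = (d^2 + 3*d - 4)/(d^2 - 8*d + 15)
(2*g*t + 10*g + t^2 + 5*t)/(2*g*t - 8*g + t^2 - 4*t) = (t + 5)/(t - 4)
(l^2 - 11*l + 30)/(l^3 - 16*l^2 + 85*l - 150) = 1/(l - 5)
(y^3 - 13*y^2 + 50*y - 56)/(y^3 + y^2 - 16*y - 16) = (y^2 - 9*y + 14)/(y^2 + 5*y + 4)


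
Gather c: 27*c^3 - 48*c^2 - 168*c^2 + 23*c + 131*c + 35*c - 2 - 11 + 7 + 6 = 27*c^3 - 216*c^2 + 189*c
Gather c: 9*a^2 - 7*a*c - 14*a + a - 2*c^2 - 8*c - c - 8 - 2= 9*a^2 - 13*a - 2*c^2 + c*(-7*a - 9) - 10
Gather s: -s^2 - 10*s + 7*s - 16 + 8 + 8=-s^2 - 3*s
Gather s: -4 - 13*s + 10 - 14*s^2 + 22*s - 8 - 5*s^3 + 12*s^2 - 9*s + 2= -5*s^3 - 2*s^2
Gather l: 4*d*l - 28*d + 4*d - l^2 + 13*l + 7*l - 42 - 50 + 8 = -24*d - l^2 + l*(4*d + 20) - 84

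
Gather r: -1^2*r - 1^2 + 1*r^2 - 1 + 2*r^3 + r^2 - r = 2*r^3 + 2*r^2 - 2*r - 2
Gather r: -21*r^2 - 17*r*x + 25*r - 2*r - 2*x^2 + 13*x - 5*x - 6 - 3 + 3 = -21*r^2 + r*(23 - 17*x) - 2*x^2 + 8*x - 6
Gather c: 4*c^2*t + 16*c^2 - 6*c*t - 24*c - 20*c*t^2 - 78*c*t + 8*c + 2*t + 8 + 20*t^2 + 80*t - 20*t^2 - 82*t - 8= c^2*(4*t + 16) + c*(-20*t^2 - 84*t - 16)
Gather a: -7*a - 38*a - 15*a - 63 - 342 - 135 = -60*a - 540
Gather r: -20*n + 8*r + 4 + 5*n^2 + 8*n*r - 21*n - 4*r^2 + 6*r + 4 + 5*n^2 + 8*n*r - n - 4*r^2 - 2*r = 10*n^2 - 42*n - 8*r^2 + r*(16*n + 12) + 8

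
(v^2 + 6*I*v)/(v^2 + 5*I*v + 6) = v/(v - I)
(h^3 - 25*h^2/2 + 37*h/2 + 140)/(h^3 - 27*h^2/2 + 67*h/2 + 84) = (2*h + 5)/(2*h + 3)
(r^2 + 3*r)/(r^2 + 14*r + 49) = r*(r + 3)/(r^2 + 14*r + 49)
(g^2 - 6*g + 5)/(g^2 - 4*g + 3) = (g - 5)/(g - 3)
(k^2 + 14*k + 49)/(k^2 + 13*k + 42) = (k + 7)/(k + 6)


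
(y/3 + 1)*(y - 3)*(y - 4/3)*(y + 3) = y^4/3 + 5*y^3/9 - 13*y^2/3 - 5*y + 12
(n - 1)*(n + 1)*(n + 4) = n^3 + 4*n^2 - n - 4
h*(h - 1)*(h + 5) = h^3 + 4*h^2 - 5*h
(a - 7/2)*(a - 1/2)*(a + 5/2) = a^3 - 3*a^2/2 - 33*a/4 + 35/8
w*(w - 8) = w^2 - 8*w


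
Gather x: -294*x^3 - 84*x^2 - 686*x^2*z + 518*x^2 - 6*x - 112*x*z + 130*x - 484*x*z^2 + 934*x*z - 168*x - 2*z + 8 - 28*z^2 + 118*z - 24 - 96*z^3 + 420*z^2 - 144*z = -294*x^3 + x^2*(434 - 686*z) + x*(-484*z^2 + 822*z - 44) - 96*z^3 + 392*z^2 - 28*z - 16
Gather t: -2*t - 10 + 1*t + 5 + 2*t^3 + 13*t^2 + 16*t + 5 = 2*t^3 + 13*t^2 + 15*t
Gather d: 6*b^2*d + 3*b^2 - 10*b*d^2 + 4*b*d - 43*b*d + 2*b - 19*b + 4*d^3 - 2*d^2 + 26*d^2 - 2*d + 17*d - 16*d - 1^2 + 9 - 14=3*b^2 - 17*b + 4*d^3 + d^2*(24 - 10*b) + d*(6*b^2 - 39*b - 1) - 6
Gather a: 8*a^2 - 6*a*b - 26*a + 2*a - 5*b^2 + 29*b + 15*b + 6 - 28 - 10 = 8*a^2 + a*(-6*b - 24) - 5*b^2 + 44*b - 32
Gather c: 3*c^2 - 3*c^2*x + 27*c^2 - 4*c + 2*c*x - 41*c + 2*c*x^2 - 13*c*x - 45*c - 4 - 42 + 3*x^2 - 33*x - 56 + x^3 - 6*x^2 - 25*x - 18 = c^2*(30 - 3*x) + c*(2*x^2 - 11*x - 90) + x^3 - 3*x^2 - 58*x - 120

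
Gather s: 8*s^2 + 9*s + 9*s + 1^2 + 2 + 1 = 8*s^2 + 18*s + 4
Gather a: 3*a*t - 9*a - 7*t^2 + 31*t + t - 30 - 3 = a*(3*t - 9) - 7*t^2 + 32*t - 33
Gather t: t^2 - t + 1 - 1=t^2 - t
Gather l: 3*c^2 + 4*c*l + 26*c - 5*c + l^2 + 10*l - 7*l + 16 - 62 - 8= 3*c^2 + 21*c + l^2 + l*(4*c + 3) - 54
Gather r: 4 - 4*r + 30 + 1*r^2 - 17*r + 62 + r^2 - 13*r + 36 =2*r^2 - 34*r + 132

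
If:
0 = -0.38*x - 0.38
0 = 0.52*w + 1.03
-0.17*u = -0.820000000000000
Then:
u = 4.82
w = -1.98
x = -1.00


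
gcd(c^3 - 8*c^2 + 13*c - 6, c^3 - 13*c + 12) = c - 1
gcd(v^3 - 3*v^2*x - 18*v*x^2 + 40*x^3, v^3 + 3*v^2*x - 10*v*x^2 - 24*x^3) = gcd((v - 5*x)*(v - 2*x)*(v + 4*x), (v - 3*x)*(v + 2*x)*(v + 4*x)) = v + 4*x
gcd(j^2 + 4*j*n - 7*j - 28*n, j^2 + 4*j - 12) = 1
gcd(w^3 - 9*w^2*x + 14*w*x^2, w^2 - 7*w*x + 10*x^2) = -w + 2*x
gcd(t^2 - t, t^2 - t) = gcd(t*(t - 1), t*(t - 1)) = t^2 - t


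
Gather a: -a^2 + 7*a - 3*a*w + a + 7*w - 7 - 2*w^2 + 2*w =-a^2 + a*(8 - 3*w) - 2*w^2 + 9*w - 7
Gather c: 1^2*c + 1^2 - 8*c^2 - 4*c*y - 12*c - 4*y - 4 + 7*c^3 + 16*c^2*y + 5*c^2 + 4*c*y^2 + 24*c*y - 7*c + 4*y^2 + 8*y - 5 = 7*c^3 + c^2*(16*y - 3) + c*(4*y^2 + 20*y - 18) + 4*y^2 + 4*y - 8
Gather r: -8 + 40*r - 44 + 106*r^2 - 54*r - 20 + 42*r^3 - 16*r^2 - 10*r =42*r^3 + 90*r^2 - 24*r - 72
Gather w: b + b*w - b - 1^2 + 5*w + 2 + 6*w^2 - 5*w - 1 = b*w + 6*w^2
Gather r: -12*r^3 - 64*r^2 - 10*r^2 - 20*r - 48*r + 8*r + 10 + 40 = -12*r^3 - 74*r^2 - 60*r + 50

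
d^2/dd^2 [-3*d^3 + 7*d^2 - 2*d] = 14 - 18*d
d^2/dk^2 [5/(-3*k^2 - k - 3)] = 10*(9*k^2 + 3*k - (6*k + 1)^2 + 9)/(3*k^2 + k + 3)^3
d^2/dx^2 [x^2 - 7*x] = 2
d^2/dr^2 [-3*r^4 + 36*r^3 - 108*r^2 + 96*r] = -36*r^2 + 216*r - 216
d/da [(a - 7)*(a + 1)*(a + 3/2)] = 3*a^2 - 9*a - 16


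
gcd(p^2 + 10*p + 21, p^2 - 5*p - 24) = p + 3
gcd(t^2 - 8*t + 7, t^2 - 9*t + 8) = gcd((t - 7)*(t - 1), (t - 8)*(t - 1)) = t - 1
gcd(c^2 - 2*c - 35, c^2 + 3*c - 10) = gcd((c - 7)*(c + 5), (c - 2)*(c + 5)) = c + 5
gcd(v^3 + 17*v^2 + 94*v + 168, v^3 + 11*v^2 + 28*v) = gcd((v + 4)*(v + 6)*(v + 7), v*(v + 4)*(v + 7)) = v^2 + 11*v + 28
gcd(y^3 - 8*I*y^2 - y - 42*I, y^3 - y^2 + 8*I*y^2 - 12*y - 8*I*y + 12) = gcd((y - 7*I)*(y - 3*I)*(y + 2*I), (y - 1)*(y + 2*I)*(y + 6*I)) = y + 2*I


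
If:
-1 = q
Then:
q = -1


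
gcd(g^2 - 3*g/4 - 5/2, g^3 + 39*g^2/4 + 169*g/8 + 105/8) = g + 5/4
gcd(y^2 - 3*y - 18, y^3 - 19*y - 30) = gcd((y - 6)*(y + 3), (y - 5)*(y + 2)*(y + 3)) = y + 3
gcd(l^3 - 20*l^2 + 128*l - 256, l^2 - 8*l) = l - 8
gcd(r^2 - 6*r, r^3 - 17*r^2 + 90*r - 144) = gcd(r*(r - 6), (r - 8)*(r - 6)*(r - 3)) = r - 6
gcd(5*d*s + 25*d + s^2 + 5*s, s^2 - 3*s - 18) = 1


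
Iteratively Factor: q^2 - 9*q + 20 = (q - 5)*(q - 4)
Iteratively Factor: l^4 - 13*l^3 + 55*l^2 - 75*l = (l)*(l^3 - 13*l^2 + 55*l - 75) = l*(l - 5)*(l^2 - 8*l + 15) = l*(l - 5)*(l - 3)*(l - 5)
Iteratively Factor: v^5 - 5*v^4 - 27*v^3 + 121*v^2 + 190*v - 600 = (v - 5)*(v^4 - 27*v^2 - 14*v + 120) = (v - 5)*(v - 2)*(v^3 + 2*v^2 - 23*v - 60) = (v - 5)*(v - 2)*(v + 3)*(v^2 - v - 20) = (v - 5)*(v - 2)*(v + 3)*(v + 4)*(v - 5)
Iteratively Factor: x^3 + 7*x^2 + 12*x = (x + 3)*(x^2 + 4*x) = x*(x + 3)*(x + 4)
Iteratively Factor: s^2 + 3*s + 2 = (s + 2)*(s + 1)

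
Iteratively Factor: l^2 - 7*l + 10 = (l - 2)*(l - 5)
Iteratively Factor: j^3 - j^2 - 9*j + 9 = (j - 3)*(j^2 + 2*j - 3) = (j - 3)*(j - 1)*(j + 3)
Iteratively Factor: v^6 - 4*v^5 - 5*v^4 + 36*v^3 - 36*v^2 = (v - 2)*(v^5 - 2*v^4 - 9*v^3 + 18*v^2) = (v - 2)^2*(v^4 - 9*v^2) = (v - 2)^2*(v + 3)*(v^3 - 3*v^2) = v*(v - 2)^2*(v + 3)*(v^2 - 3*v) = v^2*(v - 2)^2*(v + 3)*(v - 3)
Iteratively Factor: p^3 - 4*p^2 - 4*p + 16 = (p - 2)*(p^2 - 2*p - 8) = (p - 4)*(p - 2)*(p + 2)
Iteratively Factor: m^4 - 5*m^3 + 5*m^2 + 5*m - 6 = (m - 3)*(m^3 - 2*m^2 - m + 2) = (m - 3)*(m - 2)*(m^2 - 1) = (m - 3)*(m - 2)*(m + 1)*(m - 1)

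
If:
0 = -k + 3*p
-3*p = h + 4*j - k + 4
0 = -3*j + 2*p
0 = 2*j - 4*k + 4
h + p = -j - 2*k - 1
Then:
No Solution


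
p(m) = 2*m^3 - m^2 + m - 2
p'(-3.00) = 61.00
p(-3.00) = -68.00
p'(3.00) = 49.00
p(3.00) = 46.00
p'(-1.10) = 10.46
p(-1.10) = -6.97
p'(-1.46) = 16.71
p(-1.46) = -11.82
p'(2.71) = 39.64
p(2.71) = 33.17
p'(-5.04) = 163.49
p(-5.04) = -288.49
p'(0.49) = 1.46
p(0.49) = -1.51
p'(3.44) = 65.12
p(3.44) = 71.02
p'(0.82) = 3.39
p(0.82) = -0.75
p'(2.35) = 29.44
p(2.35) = 20.78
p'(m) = 6*m^2 - 2*m + 1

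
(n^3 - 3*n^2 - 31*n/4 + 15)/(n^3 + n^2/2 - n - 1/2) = (4*n^3 - 12*n^2 - 31*n + 60)/(2*(2*n^3 + n^2 - 2*n - 1))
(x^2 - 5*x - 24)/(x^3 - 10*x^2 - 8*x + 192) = (x + 3)/(x^2 - 2*x - 24)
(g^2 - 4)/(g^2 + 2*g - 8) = (g + 2)/(g + 4)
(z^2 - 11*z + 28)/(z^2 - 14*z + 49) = (z - 4)/(z - 7)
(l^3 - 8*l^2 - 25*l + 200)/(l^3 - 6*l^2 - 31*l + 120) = (l - 5)/(l - 3)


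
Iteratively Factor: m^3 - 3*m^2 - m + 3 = (m - 3)*(m^2 - 1) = (m - 3)*(m + 1)*(m - 1)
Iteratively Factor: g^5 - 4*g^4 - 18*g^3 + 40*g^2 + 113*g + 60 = (g - 4)*(g^4 - 18*g^2 - 32*g - 15) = (g - 4)*(g + 1)*(g^3 - g^2 - 17*g - 15) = (g - 4)*(g + 1)^2*(g^2 - 2*g - 15) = (g - 5)*(g - 4)*(g + 1)^2*(g + 3)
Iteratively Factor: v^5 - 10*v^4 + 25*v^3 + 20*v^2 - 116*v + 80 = (v - 5)*(v^4 - 5*v^3 + 20*v - 16) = (v - 5)*(v + 2)*(v^3 - 7*v^2 + 14*v - 8) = (v - 5)*(v - 1)*(v + 2)*(v^2 - 6*v + 8) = (v - 5)*(v - 2)*(v - 1)*(v + 2)*(v - 4)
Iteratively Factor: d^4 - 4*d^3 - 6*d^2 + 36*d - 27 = (d - 3)*(d^3 - d^2 - 9*d + 9) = (d - 3)*(d - 1)*(d^2 - 9) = (d - 3)^2*(d - 1)*(d + 3)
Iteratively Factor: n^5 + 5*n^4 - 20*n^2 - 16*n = (n)*(n^4 + 5*n^3 - 20*n - 16) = n*(n - 2)*(n^3 + 7*n^2 + 14*n + 8) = n*(n - 2)*(n + 1)*(n^2 + 6*n + 8) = n*(n - 2)*(n + 1)*(n + 4)*(n + 2)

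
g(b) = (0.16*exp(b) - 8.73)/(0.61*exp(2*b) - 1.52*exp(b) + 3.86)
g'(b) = (0.16*exp(b) - 8.73)*(-1.22*exp(2*b) + 1.52*exp(b))/(0.61*exp(2*b) - 1.52*exp(b) + 3.86)^2 + 0.16*exp(b)/(0.61*exp(2*b) - 1.52*exp(b) + 3.86)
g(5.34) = 0.00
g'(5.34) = -0.00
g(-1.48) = -2.45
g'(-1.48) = -0.19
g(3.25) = -0.01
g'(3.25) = 0.04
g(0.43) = -2.86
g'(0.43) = 0.61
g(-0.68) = -2.66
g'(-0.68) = -0.35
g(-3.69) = -2.28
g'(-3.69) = -0.02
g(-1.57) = -2.44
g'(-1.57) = -0.17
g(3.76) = -0.00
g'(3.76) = 0.01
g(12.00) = 0.00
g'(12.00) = 0.00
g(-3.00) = -2.30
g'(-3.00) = -0.04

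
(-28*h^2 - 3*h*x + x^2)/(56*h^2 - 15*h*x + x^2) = (4*h + x)/(-8*h + x)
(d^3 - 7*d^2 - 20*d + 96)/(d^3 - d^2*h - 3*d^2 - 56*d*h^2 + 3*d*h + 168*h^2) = (d^2 - 4*d - 32)/(d^2 - d*h - 56*h^2)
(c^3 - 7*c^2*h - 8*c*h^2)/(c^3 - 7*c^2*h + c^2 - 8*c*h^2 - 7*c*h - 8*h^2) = c/(c + 1)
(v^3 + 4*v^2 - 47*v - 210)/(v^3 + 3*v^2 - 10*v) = (v^2 - v - 42)/(v*(v - 2))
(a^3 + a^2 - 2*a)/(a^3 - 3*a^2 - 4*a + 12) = a*(a - 1)/(a^2 - 5*a + 6)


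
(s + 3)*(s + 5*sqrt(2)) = s^2 + 3*s + 5*sqrt(2)*s + 15*sqrt(2)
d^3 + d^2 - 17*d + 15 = (d - 3)*(d - 1)*(d + 5)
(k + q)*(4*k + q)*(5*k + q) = 20*k^3 + 29*k^2*q + 10*k*q^2 + q^3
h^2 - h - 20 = (h - 5)*(h + 4)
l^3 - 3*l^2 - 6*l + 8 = (l - 4)*(l - 1)*(l + 2)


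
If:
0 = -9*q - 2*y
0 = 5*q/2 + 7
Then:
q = -14/5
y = 63/5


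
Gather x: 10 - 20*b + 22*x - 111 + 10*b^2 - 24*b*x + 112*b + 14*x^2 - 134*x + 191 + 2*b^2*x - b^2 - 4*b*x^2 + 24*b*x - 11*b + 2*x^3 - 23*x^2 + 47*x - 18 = 9*b^2 + 81*b + 2*x^3 + x^2*(-4*b - 9) + x*(2*b^2 - 65) + 72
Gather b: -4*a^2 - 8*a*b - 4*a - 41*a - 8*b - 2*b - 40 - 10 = -4*a^2 - 45*a + b*(-8*a - 10) - 50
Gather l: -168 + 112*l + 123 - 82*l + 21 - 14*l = 16*l - 24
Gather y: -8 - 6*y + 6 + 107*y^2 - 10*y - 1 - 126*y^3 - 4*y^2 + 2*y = -126*y^3 + 103*y^2 - 14*y - 3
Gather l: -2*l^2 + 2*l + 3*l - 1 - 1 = -2*l^2 + 5*l - 2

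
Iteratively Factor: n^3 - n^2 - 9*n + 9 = (n - 3)*(n^2 + 2*n - 3) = (n - 3)*(n - 1)*(n + 3)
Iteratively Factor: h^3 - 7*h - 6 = (h + 2)*(h^2 - 2*h - 3) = (h - 3)*(h + 2)*(h + 1)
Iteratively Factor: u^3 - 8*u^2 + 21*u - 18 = (u - 3)*(u^2 - 5*u + 6) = (u - 3)*(u - 2)*(u - 3)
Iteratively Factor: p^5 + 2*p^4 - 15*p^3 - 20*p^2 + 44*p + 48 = (p - 2)*(p^4 + 4*p^3 - 7*p^2 - 34*p - 24) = (p - 2)*(p + 1)*(p^3 + 3*p^2 - 10*p - 24) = (p - 2)*(p + 1)*(p + 2)*(p^2 + p - 12) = (p - 2)*(p + 1)*(p + 2)*(p + 4)*(p - 3)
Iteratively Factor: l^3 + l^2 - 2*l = (l)*(l^2 + l - 2) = l*(l + 2)*(l - 1)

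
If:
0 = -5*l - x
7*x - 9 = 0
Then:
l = -9/35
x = 9/7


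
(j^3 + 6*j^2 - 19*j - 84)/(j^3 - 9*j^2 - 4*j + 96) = (j + 7)/(j - 8)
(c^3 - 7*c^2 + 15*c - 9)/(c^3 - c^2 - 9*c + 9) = (c - 3)/(c + 3)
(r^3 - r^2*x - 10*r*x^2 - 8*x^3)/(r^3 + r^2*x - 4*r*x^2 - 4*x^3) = (-r + 4*x)/(-r + 2*x)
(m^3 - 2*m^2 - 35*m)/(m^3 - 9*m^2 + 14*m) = (m + 5)/(m - 2)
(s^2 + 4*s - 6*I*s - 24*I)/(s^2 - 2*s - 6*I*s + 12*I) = (s + 4)/(s - 2)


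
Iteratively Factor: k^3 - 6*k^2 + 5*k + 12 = (k - 3)*(k^2 - 3*k - 4) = (k - 4)*(k - 3)*(k + 1)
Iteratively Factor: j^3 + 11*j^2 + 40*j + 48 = (j + 3)*(j^2 + 8*j + 16) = (j + 3)*(j + 4)*(j + 4)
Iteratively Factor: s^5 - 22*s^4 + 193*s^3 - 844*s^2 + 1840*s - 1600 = (s - 4)*(s^4 - 18*s^3 + 121*s^2 - 360*s + 400) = (s - 4)^2*(s^3 - 14*s^2 + 65*s - 100) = (s - 5)*(s - 4)^2*(s^2 - 9*s + 20) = (s - 5)^2*(s - 4)^2*(s - 4)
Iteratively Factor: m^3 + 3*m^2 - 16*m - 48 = (m + 4)*(m^2 - m - 12) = (m + 3)*(m + 4)*(m - 4)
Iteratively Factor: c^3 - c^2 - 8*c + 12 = (c - 2)*(c^2 + c - 6) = (c - 2)^2*(c + 3)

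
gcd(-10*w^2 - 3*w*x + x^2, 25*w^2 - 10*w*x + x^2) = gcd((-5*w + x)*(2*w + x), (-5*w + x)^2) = -5*w + x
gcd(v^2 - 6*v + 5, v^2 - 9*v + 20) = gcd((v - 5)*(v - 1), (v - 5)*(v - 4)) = v - 5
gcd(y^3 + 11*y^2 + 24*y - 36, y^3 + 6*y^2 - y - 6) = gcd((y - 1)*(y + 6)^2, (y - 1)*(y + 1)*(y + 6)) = y^2 + 5*y - 6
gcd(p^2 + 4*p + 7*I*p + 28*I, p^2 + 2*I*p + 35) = p + 7*I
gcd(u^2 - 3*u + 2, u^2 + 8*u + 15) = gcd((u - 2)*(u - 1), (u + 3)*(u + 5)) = 1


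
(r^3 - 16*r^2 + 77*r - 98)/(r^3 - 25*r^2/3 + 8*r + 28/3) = 3*(r - 7)/(3*r + 2)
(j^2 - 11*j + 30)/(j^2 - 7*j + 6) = (j - 5)/(j - 1)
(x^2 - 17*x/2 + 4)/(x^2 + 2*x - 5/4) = 2*(x - 8)/(2*x + 5)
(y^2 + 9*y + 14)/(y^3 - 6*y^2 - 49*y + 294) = (y + 2)/(y^2 - 13*y + 42)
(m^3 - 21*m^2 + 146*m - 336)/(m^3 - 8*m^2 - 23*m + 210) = (m - 8)/(m + 5)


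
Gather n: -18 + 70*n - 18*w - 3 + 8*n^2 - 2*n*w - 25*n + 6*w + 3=8*n^2 + n*(45 - 2*w) - 12*w - 18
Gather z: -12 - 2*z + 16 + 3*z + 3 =z + 7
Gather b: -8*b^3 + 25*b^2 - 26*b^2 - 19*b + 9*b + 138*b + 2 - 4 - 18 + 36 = -8*b^3 - b^2 + 128*b + 16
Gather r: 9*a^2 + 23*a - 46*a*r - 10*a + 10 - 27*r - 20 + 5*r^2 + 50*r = 9*a^2 + 13*a + 5*r^2 + r*(23 - 46*a) - 10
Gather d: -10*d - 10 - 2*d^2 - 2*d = -2*d^2 - 12*d - 10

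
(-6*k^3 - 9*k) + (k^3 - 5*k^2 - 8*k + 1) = -5*k^3 - 5*k^2 - 17*k + 1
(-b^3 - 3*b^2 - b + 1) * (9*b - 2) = -9*b^4 - 25*b^3 - 3*b^2 + 11*b - 2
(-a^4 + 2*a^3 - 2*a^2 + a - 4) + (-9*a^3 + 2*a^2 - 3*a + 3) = -a^4 - 7*a^3 - 2*a - 1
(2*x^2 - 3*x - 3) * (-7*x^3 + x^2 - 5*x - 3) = -14*x^5 + 23*x^4 + 8*x^3 + 6*x^2 + 24*x + 9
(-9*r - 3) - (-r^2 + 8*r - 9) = r^2 - 17*r + 6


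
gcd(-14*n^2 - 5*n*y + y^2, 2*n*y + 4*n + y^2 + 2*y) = 2*n + y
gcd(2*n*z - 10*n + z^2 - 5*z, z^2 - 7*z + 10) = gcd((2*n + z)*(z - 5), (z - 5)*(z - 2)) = z - 5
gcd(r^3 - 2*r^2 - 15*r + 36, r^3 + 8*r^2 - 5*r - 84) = r^2 + r - 12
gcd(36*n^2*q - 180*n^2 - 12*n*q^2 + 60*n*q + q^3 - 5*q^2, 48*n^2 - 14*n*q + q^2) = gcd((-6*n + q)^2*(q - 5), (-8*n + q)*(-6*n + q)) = -6*n + q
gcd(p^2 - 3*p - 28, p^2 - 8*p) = 1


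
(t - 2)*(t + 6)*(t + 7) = t^3 + 11*t^2 + 16*t - 84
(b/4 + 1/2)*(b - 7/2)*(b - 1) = b^3/4 - 5*b^2/8 - 11*b/8 + 7/4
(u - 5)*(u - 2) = u^2 - 7*u + 10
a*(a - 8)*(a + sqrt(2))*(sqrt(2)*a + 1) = sqrt(2)*a^4 - 8*sqrt(2)*a^3 + 3*a^3 - 24*a^2 + sqrt(2)*a^2 - 8*sqrt(2)*a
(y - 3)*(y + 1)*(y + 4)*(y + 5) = y^4 + 7*y^3 - y^2 - 67*y - 60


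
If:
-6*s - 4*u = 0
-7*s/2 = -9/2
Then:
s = 9/7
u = -27/14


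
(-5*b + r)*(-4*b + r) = 20*b^2 - 9*b*r + r^2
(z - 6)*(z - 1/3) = z^2 - 19*z/3 + 2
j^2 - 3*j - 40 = (j - 8)*(j + 5)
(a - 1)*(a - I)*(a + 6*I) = a^3 - a^2 + 5*I*a^2 + 6*a - 5*I*a - 6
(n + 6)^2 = n^2 + 12*n + 36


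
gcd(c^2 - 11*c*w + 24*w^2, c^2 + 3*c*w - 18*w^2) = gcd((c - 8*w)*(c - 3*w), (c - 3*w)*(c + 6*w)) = -c + 3*w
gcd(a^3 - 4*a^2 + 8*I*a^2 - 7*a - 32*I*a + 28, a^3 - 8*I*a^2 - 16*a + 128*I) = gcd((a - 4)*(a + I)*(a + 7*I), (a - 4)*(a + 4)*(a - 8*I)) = a - 4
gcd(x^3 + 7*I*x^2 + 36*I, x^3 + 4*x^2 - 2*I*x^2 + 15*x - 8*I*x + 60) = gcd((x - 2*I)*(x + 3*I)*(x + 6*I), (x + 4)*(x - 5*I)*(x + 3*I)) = x + 3*I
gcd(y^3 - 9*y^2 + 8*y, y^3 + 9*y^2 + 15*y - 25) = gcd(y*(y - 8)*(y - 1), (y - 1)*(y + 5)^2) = y - 1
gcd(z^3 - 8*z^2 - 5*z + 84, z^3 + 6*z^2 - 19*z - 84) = z^2 - z - 12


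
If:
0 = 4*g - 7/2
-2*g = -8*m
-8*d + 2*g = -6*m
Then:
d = 49/128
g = 7/8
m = 7/32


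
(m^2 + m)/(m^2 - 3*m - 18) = m*(m + 1)/(m^2 - 3*m - 18)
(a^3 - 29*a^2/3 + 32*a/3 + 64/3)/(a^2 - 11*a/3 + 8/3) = (a^2 - 7*a - 8)/(a - 1)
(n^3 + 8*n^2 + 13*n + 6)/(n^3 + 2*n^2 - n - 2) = (n^2 + 7*n + 6)/(n^2 + n - 2)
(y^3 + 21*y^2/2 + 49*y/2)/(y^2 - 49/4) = 2*y*(y + 7)/(2*y - 7)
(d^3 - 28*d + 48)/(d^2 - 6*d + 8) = d + 6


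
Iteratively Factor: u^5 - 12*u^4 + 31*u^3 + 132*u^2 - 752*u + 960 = (u - 5)*(u^4 - 7*u^3 - 4*u^2 + 112*u - 192) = (u - 5)*(u - 3)*(u^3 - 4*u^2 - 16*u + 64) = (u - 5)*(u - 3)*(u + 4)*(u^2 - 8*u + 16) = (u - 5)*(u - 4)*(u - 3)*(u + 4)*(u - 4)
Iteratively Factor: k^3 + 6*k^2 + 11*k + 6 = (k + 2)*(k^2 + 4*k + 3) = (k + 2)*(k + 3)*(k + 1)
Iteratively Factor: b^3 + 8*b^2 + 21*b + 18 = (b + 3)*(b^2 + 5*b + 6) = (b + 2)*(b + 3)*(b + 3)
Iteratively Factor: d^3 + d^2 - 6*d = (d - 2)*(d^2 + 3*d) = d*(d - 2)*(d + 3)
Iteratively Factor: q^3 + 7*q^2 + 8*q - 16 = (q - 1)*(q^2 + 8*q + 16) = (q - 1)*(q + 4)*(q + 4)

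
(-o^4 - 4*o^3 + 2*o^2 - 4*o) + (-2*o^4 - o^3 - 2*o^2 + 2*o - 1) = -3*o^4 - 5*o^3 - 2*o - 1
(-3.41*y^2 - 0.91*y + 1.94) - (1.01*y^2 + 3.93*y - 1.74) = -4.42*y^2 - 4.84*y + 3.68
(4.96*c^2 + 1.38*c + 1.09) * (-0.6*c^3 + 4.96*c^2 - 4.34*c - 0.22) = -2.976*c^5 + 23.7736*c^4 - 15.3356*c^3 - 1.674*c^2 - 5.0342*c - 0.2398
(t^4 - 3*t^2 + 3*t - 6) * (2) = 2*t^4 - 6*t^2 + 6*t - 12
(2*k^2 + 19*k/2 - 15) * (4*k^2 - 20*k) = 8*k^4 - 2*k^3 - 250*k^2 + 300*k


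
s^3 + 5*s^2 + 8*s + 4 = (s + 1)*(s + 2)^2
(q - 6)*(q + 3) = q^2 - 3*q - 18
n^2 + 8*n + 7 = (n + 1)*(n + 7)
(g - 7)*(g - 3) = g^2 - 10*g + 21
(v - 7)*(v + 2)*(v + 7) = v^3 + 2*v^2 - 49*v - 98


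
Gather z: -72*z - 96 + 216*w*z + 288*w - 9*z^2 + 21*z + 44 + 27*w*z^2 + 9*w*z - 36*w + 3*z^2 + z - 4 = 252*w + z^2*(27*w - 6) + z*(225*w - 50) - 56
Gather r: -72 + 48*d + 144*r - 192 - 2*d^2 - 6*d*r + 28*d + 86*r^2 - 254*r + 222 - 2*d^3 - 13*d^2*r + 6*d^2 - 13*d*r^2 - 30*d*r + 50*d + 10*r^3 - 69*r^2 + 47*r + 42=-2*d^3 + 4*d^2 + 126*d + 10*r^3 + r^2*(17 - 13*d) + r*(-13*d^2 - 36*d - 63)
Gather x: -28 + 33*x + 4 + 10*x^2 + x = 10*x^2 + 34*x - 24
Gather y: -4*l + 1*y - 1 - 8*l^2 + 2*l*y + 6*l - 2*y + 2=-8*l^2 + 2*l + y*(2*l - 1) + 1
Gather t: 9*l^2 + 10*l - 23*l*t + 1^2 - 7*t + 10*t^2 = 9*l^2 + 10*l + 10*t^2 + t*(-23*l - 7) + 1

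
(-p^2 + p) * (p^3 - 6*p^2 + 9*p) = -p^5 + 7*p^4 - 15*p^3 + 9*p^2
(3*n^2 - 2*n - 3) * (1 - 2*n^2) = -6*n^4 + 4*n^3 + 9*n^2 - 2*n - 3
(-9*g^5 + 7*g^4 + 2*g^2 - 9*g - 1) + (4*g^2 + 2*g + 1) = -9*g^5 + 7*g^4 + 6*g^2 - 7*g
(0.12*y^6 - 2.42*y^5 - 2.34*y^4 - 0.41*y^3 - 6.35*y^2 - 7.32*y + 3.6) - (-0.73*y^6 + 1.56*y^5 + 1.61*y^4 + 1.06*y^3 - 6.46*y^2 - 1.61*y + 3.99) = 0.85*y^6 - 3.98*y^5 - 3.95*y^4 - 1.47*y^3 + 0.11*y^2 - 5.71*y - 0.39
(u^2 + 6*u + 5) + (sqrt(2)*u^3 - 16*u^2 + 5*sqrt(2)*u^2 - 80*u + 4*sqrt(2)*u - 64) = sqrt(2)*u^3 - 15*u^2 + 5*sqrt(2)*u^2 - 74*u + 4*sqrt(2)*u - 59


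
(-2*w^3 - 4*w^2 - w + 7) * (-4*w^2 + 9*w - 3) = 8*w^5 - 2*w^4 - 26*w^3 - 25*w^2 + 66*w - 21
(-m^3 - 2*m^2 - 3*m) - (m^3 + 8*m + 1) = -2*m^3 - 2*m^2 - 11*m - 1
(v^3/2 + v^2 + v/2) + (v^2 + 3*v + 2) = v^3/2 + 2*v^2 + 7*v/2 + 2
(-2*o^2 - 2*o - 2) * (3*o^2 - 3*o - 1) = -6*o^4 + 2*o^2 + 8*o + 2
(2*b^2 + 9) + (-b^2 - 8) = b^2 + 1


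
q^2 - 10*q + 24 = (q - 6)*(q - 4)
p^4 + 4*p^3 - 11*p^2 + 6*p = p*(p - 1)^2*(p + 6)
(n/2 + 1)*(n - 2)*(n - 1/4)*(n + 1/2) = n^4/2 + n^3/8 - 33*n^2/16 - n/2 + 1/4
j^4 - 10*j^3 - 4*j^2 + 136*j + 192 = (j - 8)*(j - 6)*(j + 2)^2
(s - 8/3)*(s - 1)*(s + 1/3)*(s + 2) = s^4 - 4*s^3/3 - 47*s^2/9 + 34*s/9 + 16/9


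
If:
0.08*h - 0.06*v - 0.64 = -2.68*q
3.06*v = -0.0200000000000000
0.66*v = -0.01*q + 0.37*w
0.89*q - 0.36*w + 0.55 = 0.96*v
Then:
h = 29.32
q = -0.64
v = -0.01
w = -0.03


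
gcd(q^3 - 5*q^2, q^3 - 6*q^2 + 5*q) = q^2 - 5*q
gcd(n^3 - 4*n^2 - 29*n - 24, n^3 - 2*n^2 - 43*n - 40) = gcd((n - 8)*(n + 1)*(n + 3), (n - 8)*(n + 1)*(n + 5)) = n^2 - 7*n - 8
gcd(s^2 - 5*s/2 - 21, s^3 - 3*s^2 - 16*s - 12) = s - 6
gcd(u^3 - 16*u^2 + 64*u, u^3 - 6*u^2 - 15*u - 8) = u - 8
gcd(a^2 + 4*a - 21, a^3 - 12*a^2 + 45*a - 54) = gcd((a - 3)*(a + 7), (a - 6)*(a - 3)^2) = a - 3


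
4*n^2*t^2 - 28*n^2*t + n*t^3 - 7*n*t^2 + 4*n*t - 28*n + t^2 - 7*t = (4*n + t)*(t - 7)*(n*t + 1)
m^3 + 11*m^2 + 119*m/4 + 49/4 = (m + 1/2)*(m + 7/2)*(m + 7)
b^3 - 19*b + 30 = (b - 3)*(b - 2)*(b + 5)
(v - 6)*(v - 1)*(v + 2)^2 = v^4 - 3*v^3 - 18*v^2 - 4*v + 24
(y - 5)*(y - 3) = y^2 - 8*y + 15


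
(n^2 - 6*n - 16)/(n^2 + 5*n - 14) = (n^2 - 6*n - 16)/(n^2 + 5*n - 14)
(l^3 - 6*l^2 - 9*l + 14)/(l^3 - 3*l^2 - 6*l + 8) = (l - 7)/(l - 4)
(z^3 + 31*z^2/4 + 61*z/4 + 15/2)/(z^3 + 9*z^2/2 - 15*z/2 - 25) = (4*z + 3)/(2*(2*z - 5))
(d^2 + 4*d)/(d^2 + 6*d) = (d + 4)/(d + 6)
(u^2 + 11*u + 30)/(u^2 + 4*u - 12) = (u + 5)/(u - 2)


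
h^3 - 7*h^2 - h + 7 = (h - 7)*(h - 1)*(h + 1)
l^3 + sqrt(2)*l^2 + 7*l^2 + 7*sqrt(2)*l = l*(l + 7)*(l + sqrt(2))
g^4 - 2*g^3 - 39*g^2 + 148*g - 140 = (g - 5)*(g - 2)^2*(g + 7)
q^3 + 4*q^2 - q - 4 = (q - 1)*(q + 1)*(q + 4)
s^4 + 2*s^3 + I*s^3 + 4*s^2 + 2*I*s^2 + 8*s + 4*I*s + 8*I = (s + 2)*(s - 2*I)*(s + I)*(s + 2*I)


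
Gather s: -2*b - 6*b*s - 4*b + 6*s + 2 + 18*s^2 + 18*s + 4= -6*b + 18*s^2 + s*(24 - 6*b) + 6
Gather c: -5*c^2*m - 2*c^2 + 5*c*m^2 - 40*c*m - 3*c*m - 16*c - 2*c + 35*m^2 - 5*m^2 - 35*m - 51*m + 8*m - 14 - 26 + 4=c^2*(-5*m - 2) + c*(5*m^2 - 43*m - 18) + 30*m^2 - 78*m - 36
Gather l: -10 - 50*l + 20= 10 - 50*l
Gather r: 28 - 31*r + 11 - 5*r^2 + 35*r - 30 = -5*r^2 + 4*r + 9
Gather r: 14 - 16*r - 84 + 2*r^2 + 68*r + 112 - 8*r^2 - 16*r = -6*r^2 + 36*r + 42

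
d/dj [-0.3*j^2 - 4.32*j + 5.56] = -0.6*j - 4.32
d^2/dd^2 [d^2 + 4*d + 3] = 2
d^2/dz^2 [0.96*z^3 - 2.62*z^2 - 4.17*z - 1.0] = 5.76*z - 5.24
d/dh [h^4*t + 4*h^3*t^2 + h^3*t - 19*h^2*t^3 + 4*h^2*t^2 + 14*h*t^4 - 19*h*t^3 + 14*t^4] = t*(4*h^3 + 12*h^2*t + 3*h^2 - 38*h*t^2 + 8*h*t + 14*t^3 - 19*t^2)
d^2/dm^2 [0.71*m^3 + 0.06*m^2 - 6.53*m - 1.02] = 4.26*m + 0.12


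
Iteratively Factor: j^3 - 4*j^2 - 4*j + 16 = (j - 4)*(j^2 - 4) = (j - 4)*(j + 2)*(j - 2)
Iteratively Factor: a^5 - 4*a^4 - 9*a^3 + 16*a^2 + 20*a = (a)*(a^4 - 4*a^3 - 9*a^2 + 16*a + 20) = a*(a + 2)*(a^3 - 6*a^2 + 3*a + 10) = a*(a - 2)*(a + 2)*(a^2 - 4*a - 5) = a*(a - 2)*(a + 1)*(a + 2)*(a - 5)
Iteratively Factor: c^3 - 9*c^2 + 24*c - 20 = (c - 5)*(c^2 - 4*c + 4) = (c - 5)*(c - 2)*(c - 2)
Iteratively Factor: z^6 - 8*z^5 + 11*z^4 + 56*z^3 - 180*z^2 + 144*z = (z - 2)*(z^5 - 6*z^4 - z^3 + 54*z^2 - 72*z) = (z - 2)^2*(z^4 - 4*z^3 - 9*z^2 + 36*z) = z*(z - 2)^2*(z^3 - 4*z^2 - 9*z + 36) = z*(z - 4)*(z - 2)^2*(z^2 - 9) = z*(z - 4)*(z - 3)*(z - 2)^2*(z + 3)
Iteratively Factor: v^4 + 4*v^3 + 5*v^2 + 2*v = (v + 1)*(v^3 + 3*v^2 + 2*v) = v*(v + 1)*(v^2 + 3*v + 2) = v*(v + 1)*(v + 2)*(v + 1)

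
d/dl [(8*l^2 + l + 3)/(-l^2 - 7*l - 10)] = 11*(-5*l^2 - 14*l + 1)/(l^4 + 14*l^3 + 69*l^2 + 140*l + 100)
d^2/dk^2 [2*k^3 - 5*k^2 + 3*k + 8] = 12*k - 10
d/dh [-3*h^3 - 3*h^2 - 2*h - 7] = -9*h^2 - 6*h - 2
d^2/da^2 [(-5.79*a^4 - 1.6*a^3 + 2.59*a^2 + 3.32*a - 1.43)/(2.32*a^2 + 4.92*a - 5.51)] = (-62.328192*a^6 - 396.536256*a^5 - 396.841968*a^4 + 2369.642112*a^3 - 1696.701492*a^2 - 134.751168*a + 231.48015)/(12.487168*a^6 + 79.444224*a^5 + 79.505472*a^4 - 258.264576*a^3 - 188.825496*a^2 + 448.115076*a - 167.284151)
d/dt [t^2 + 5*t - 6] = 2*t + 5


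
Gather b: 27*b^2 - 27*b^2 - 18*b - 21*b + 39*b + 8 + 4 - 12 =0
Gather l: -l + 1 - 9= -l - 8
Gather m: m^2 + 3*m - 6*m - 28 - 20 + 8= m^2 - 3*m - 40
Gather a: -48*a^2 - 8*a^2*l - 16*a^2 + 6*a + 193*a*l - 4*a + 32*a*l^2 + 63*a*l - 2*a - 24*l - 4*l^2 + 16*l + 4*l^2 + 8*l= a^2*(-8*l - 64) + a*(32*l^2 + 256*l)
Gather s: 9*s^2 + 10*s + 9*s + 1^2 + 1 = 9*s^2 + 19*s + 2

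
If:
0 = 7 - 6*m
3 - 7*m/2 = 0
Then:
No Solution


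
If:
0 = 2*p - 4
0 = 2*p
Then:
No Solution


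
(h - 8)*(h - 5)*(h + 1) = h^3 - 12*h^2 + 27*h + 40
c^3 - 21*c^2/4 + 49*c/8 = c*(c - 7/2)*(c - 7/4)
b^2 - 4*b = b*(b - 4)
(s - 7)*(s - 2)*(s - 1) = s^3 - 10*s^2 + 23*s - 14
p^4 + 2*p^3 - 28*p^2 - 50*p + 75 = (p - 5)*(p - 1)*(p + 3)*(p + 5)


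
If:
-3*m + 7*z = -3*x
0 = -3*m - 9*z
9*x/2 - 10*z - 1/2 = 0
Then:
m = 3/68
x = 4/51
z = -1/68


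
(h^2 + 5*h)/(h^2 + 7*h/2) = 2*(h + 5)/(2*h + 7)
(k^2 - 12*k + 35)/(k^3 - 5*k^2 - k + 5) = (k - 7)/(k^2 - 1)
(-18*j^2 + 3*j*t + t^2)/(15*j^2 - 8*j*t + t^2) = (6*j + t)/(-5*j + t)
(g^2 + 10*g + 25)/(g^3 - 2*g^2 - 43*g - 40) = (g + 5)/(g^2 - 7*g - 8)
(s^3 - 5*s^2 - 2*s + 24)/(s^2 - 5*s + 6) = (s^2 - 2*s - 8)/(s - 2)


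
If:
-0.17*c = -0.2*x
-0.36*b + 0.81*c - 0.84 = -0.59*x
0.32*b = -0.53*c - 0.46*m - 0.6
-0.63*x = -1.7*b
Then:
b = 0.22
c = 0.70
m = -2.27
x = 0.60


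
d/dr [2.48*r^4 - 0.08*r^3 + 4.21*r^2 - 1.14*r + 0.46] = 9.92*r^3 - 0.24*r^2 + 8.42*r - 1.14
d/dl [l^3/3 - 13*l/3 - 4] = l^2 - 13/3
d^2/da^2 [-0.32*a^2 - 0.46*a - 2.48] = -0.640000000000000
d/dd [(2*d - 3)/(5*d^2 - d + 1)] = (10*d^2 - 2*d - (2*d - 3)*(10*d - 1) + 2)/(5*d^2 - d + 1)^2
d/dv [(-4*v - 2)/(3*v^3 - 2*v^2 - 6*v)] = 2*(12*v^3 + 5*v^2 - 4*v - 6)/(v^2*(9*v^4 - 12*v^3 - 32*v^2 + 24*v + 36))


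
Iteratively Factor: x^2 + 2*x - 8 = (x - 2)*(x + 4)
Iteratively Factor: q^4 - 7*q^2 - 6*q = (q)*(q^3 - 7*q - 6) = q*(q + 2)*(q^2 - 2*q - 3) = q*(q + 1)*(q + 2)*(q - 3)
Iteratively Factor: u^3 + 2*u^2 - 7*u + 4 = (u - 1)*(u^2 + 3*u - 4) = (u - 1)^2*(u + 4)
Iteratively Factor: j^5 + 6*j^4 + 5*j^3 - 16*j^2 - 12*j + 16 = (j + 4)*(j^4 + 2*j^3 - 3*j^2 - 4*j + 4) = (j - 1)*(j + 4)*(j^3 + 3*j^2 - 4) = (j - 1)^2*(j + 4)*(j^2 + 4*j + 4) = (j - 1)^2*(j + 2)*(j + 4)*(j + 2)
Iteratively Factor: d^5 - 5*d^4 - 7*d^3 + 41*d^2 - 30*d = (d - 2)*(d^4 - 3*d^3 - 13*d^2 + 15*d) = (d - 5)*(d - 2)*(d^3 + 2*d^2 - 3*d) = d*(d - 5)*(d - 2)*(d^2 + 2*d - 3) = d*(d - 5)*(d - 2)*(d + 3)*(d - 1)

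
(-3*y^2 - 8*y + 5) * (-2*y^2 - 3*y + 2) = 6*y^4 + 25*y^3 + 8*y^2 - 31*y + 10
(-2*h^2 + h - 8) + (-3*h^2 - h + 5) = -5*h^2 - 3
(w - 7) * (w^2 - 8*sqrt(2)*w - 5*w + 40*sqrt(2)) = w^3 - 12*w^2 - 8*sqrt(2)*w^2 + 35*w + 96*sqrt(2)*w - 280*sqrt(2)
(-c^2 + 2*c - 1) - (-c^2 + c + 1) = c - 2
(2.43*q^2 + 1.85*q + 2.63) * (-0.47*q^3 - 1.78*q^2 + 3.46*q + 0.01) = -1.1421*q^5 - 5.1949*q^4 + 3.8787*q^3 + 1.7439*q^2 + 9.1183*q + 0.0263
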